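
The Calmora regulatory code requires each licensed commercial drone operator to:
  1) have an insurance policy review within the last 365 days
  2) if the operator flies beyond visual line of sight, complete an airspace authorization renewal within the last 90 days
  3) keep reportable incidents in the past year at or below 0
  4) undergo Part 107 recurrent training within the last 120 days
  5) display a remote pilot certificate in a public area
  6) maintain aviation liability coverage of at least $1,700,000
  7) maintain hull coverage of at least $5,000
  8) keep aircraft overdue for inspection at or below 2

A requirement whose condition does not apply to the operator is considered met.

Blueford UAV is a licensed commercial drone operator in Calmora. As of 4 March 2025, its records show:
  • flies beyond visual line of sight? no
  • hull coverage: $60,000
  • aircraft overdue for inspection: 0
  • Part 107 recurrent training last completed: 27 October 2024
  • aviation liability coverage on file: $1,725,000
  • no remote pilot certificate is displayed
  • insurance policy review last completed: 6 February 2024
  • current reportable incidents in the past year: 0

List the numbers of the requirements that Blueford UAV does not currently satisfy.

1. insurance policy review 392 days ago vs limit 365 → not met
2. condition 'flies beyond visual line of sight' does not hold → requirement n/a → met
3. reportable incidents in the past year 0 ≤ 0 → met
4. Part 107 recurrent training 128 days ago vs limit 120 → not met
5. remote pilot certificate absent → not met
6. aviation liability coverage $1,725,000 ≥ $1,700,000 → met
7. hull coverage $60,000 ≥ $5,000 → met
8. aircraft overdue for inspection 0 ≤ 2 → met
Not met: 1, 4, 5

1, 4, 5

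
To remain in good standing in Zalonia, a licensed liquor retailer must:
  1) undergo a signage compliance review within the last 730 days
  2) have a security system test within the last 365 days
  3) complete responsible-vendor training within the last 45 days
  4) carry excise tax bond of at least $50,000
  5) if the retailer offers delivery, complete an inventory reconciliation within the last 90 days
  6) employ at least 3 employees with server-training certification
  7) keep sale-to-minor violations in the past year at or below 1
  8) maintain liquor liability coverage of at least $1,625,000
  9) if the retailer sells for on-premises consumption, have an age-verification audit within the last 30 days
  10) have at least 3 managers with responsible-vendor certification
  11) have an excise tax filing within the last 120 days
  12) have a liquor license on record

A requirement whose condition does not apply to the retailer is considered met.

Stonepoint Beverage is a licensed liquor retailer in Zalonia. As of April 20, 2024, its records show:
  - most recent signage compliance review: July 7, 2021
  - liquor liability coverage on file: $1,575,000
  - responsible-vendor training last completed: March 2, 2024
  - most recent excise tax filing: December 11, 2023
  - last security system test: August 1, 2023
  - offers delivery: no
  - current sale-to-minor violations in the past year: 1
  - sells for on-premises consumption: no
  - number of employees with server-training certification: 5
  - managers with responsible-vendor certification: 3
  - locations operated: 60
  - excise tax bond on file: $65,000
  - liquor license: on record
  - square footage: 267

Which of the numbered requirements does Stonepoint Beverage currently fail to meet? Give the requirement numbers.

1. signage compliance review 1018 days ago vs limit 730 → not met
2. security system test 263 days ago vs limit 365 → met
3. responsible-vendor training 49 days ago vs limit 45 → not met
4. excise tax bond $65,000 ≥ $50,000 → met
5. condition 'offers delivery' does not hold → requirement n/a → met
6. employees with server-training certification 5 ≥ 3 → met
7. sale-to-minor violations in the past year 1 ≤ 1 → met
8. liquor liability coverage $1,575,000 < $1,625,000 → not met
9. condition 'sells for on-premises consumption' does not hold → requirement n/a → met
10. managers with responsible-vendor certification 3 ≥ 3 → met
11. excise tax filing 131 days ago vs limit 120 → not met
12. liquor license present → met
Not met: 1, 3, 8, 11

1, 3, 8, 11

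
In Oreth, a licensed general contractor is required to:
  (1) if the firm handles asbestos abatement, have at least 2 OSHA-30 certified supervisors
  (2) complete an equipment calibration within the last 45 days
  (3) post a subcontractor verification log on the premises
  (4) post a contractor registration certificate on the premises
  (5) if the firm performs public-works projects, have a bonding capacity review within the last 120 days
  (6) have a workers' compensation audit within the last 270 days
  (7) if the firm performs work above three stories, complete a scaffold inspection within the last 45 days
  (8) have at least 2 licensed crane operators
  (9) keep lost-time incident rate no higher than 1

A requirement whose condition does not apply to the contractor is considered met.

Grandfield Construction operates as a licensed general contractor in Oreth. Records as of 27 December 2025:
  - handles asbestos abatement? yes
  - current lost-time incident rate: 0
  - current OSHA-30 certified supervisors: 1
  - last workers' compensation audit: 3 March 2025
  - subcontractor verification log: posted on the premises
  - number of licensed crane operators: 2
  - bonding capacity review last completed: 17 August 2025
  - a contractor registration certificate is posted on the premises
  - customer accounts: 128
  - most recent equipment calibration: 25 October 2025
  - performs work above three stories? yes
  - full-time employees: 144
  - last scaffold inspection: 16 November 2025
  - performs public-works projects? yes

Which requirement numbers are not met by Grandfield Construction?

1. condition 'handles asbestos abatement' holds; OSHA-30 certified supervisors 1 < 2 → not met
2. equipment calibration 63 days ago vs limit 45 → not met
3. subcontractor verification log present → met
4. contractor registration certificate present → met
5. condition 'performs public-works projects' holds; bonding capacity review 132 days ago vs limit 120 → not met
6. workers' compensation audit 299 days ago vs limit 270 → not met
7. condition 'performs work above three stories' holds; scaffold inspection 41 days ago vs limit 45 → met
8. licensed crane operators 2 ≥ 2 → met
9. lost-time incident rate 0 ≤ 1 → met
Not met: 1, 2, 5, 6

1, 2, 5, 6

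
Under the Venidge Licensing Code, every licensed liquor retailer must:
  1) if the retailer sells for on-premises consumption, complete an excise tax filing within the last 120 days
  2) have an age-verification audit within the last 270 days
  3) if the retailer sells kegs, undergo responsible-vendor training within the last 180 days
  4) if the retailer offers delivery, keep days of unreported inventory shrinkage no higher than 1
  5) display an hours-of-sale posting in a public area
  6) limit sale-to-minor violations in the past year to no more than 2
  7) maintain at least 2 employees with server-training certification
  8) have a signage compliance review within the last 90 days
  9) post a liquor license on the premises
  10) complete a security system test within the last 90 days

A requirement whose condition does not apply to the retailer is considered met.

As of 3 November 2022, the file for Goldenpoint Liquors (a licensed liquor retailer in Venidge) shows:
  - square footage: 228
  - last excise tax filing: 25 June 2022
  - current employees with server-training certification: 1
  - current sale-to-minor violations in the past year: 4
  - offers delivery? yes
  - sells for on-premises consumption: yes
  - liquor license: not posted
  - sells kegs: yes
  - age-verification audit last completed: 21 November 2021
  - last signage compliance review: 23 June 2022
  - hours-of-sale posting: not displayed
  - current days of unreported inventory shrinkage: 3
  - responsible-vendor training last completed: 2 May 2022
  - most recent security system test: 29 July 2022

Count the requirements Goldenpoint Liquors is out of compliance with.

10

1. condition 'sells for on-premises consumption' holds; excise tax filing 131 days ago vs limit 120 → not met
2. age-verification audit 347 days ago vs limit 270 → not met
3. condition 'sells kegs' holds; responsible-vendor training 185 days ago vs limit 180 → not met
4. condition 'offers delivery' holds; days of unreported inventory shrinkage 3 > 1 → not met
5. hours-of-sale posting absent → not met
6. sale-to-minor violations in the past year 4 > 2 → not met
7. employees with server-training certification 1 < 2 → not met
8. signage compliance review 133 days ago vs limit 90 → not met
9. liquor license absent → not met
10. security system test 97 days ago vs limit 90 → not met
Not met: 10 of 10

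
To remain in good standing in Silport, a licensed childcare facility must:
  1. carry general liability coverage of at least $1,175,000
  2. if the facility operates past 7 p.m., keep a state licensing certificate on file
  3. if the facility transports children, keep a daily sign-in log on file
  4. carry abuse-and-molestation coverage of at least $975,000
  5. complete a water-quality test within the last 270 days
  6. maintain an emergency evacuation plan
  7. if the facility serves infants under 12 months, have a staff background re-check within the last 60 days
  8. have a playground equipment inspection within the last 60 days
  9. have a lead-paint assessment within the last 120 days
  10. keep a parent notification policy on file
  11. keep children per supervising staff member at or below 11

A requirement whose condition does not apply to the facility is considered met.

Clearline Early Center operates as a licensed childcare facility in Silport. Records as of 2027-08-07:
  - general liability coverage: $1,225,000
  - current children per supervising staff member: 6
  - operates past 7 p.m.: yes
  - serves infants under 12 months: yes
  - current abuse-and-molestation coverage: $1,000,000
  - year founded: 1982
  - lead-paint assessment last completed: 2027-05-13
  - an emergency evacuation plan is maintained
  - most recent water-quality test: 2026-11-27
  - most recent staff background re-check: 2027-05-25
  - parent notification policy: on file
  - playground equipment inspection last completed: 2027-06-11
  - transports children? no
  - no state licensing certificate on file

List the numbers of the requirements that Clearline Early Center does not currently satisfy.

1. general liability coverage $1,225,000 ≥ $1,175,000 → met
2. condition 'operates past 7 p.m.' holds; state licensing certificate absent → not met
3. condition 'transports children' does not hold → requirement n/a → met
4. abuse-and-molestation coverage $1,000,000 ≥ $975,000 → met
5. water-quality test 253 days ago vs limit 270 → met
6. emergency evacuation plan present → met
7. condition 'serves infants under 12 months' holds; staff background re-check 74 days ago vs limit 60 → not met
8. playground equipment inspection 57 days ago vs limit 60 → met
9. lead-paint assessment 86 days ago vs limit 120 → met
10. parent notification policy present → met
11. children per supervising staff member 6 ≤ 11 → met
Not met: 2, 7

2, 7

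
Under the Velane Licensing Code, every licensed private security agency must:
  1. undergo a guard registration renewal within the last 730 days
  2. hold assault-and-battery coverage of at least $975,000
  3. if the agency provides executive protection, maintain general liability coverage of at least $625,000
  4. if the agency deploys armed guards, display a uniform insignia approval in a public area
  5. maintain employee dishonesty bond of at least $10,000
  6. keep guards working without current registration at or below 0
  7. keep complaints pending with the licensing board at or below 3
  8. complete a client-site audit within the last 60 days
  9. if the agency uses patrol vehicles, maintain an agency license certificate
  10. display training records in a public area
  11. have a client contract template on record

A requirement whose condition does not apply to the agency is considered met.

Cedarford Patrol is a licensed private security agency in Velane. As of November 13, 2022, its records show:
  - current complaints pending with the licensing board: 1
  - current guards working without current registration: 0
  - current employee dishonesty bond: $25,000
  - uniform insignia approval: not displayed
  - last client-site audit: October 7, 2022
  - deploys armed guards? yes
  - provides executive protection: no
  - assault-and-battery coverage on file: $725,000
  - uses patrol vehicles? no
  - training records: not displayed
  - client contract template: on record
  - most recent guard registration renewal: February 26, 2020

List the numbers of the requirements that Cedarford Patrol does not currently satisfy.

1. guard registration renewal 991 days ago vs limit 730 → not met
2. assault-and-battery coverage $725,000 < $975,000 → not met
3. condition 'provides executive protection' does not hold → requirement n/a → met
4. condition 'deploys armed guards' holds; uniform insignia approval absent → not met
5. employee dishonesty bond $25,000 ≥ $10,000 → met
6. guards working without current registration 0 ≤ 0 → met
7. complaints pending with the licensing board 1 ≤ 3 → met
8. client-site audit 37 days ago vs limit 60 → met
9. condition 'uses patrol vehicles' does not hold → requirement n/a → met
10. training records absent → not met
11. client contract template present → met
Not met: 1, 2, 4, 10

1, 2, 4, 10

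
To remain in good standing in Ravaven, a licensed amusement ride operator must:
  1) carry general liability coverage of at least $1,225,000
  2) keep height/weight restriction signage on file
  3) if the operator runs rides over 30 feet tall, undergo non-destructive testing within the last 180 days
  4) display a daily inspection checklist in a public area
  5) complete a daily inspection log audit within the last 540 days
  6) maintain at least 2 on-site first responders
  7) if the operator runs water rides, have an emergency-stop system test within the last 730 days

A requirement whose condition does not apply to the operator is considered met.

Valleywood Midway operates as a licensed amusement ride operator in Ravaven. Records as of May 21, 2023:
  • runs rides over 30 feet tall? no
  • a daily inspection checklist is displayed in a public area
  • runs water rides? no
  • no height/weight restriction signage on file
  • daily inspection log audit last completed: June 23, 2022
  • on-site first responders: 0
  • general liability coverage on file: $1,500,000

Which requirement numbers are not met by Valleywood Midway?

2, 6

1. general liability coverage $1,500,000 ≥ $1,225,000 → met
2. height/weight restriction signage absent → not met
3. condition 'runs rides over 30 feet tall' does not hold → requirement n/a → met
4. daily inspection checklist present → met
5. daily inspection log audit 332 days ago vs limit 540 → met
6. on-site first responders 0 < 2 → not met
7. condition 'runs water rides' does not hold → requirement n/a → met
Not met: 2, 6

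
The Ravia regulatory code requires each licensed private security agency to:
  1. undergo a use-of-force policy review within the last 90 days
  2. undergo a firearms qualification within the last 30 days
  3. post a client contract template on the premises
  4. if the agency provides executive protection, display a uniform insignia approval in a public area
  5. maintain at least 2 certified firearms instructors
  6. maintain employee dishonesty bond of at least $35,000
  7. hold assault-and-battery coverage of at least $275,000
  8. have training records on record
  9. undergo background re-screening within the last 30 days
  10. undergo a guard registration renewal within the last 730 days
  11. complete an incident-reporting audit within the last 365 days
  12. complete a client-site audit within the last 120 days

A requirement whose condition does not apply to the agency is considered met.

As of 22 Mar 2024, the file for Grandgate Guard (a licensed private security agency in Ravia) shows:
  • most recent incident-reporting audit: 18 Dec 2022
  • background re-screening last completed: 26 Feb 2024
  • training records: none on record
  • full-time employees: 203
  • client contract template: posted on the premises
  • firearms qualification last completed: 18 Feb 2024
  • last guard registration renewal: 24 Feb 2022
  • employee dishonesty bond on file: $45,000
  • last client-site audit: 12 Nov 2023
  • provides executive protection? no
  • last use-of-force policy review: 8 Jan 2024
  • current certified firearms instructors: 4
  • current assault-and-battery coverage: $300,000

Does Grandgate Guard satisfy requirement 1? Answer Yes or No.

Yes

1. use-of-force policy review 74 days ago vs limit 90 → met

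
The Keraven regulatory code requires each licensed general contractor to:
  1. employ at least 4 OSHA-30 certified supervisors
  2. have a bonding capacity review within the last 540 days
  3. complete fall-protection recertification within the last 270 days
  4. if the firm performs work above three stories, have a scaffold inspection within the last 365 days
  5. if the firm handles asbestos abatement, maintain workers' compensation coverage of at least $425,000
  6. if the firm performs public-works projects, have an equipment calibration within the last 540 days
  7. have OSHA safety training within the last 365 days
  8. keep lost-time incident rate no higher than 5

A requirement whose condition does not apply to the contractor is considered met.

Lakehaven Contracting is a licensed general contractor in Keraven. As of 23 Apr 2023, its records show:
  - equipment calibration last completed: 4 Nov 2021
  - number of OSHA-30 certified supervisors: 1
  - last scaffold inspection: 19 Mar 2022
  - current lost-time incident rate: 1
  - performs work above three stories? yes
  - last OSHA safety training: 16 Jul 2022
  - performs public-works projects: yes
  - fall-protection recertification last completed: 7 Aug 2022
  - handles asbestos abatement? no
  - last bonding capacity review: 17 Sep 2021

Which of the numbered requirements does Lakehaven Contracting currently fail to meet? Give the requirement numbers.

1, 2, 4

1. OSHA-30 certified supervisors 1 < 4 → not met
2. bonding capacity review 583 days ago vs limit 540 → not met
3. fall-protection recertification 259 days ago vs limit 270 → met
4. condition 'performs work above three stories' holds; scaffold inspection 400 days ago vs limit 365 → not met
5. condition 'handles asbestos abatement' does not hold → requirement n/a → met
6. condition 'performs public-works projects' holds; equipment calibration 535 days ago vs limit 540 → met
7. OSHA safety training 281 days ago vs limit 365 → met
8. lost-time incident rate 1 ≤ 5 → met
Not met: 1, 2, 4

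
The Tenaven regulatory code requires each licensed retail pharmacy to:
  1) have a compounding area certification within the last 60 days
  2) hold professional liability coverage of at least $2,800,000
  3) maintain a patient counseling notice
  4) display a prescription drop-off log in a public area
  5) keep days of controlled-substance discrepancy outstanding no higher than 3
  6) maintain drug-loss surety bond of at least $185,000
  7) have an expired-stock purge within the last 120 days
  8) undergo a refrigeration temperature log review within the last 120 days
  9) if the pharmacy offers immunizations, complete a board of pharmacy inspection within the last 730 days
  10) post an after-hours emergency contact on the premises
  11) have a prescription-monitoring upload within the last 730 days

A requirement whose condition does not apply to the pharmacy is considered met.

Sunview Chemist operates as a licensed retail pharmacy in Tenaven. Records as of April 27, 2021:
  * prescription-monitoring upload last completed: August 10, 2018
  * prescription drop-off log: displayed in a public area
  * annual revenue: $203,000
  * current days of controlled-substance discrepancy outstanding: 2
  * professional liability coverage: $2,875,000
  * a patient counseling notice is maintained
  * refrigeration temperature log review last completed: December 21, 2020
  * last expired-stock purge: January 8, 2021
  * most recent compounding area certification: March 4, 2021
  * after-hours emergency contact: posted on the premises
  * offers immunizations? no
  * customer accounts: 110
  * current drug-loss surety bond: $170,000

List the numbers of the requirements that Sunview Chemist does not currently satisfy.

1. compounding area certification 54 days ago vs limit 60 → met
2. professional liability coverage $2,875,000 ≥ $2,800,000 → met
3. patient counseling notice present → met
4. prescription drop-off log present → met
5. days of controlled-substance discrepancy outstanding 2 ≤ 3 → met
6. drug-loss surety bond $170,000 < $185,000 → not met
7. expired-stock purge 109 days ago vs limit 120 → met
8. refrigeration temperature log review 127 days ago vs limit 120 → not met
9. condition 'offers immunizations' does not hold → requirement n/a → met
10. after-hours emergency contact present → met
11. prescription-monitoring upload 991 days ago vs limit 730 → not met
Not met: 6, 8, 11

6, 8, 11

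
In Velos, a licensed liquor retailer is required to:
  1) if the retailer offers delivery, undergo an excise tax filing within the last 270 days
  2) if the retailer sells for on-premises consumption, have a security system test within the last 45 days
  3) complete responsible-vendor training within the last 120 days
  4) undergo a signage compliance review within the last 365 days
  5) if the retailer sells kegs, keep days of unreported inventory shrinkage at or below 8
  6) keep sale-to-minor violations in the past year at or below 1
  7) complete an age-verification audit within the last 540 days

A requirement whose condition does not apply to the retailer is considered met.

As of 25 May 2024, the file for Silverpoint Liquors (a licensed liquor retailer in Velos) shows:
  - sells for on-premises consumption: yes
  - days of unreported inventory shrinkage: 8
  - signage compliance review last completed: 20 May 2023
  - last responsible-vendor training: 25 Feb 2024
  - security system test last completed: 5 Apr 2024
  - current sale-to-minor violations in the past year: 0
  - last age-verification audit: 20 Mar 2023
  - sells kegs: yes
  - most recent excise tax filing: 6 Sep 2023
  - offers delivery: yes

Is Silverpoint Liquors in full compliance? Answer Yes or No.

1. condition 'offers delivery' holds; excise tax filing 262 days ago vs limit 270 → met
2. condition 'sells for on-premises consumption' holds; security system test 50 days ago vs limit 45 → not met
3. responsible-vendor training 90 days ago vs limit 120 → met
4. signage compliance review 371 days ago vs limit 365 → not met
5. condition 'sells kegs' holds; days of unreported inventory shrinkage 8 ≤ 8 → met
6. sale-to-minor violations in the past year 0 ≤ 1 → met
7. age-verification audit 432 days ago vs limit 540 → met
Not met: 2, 4

No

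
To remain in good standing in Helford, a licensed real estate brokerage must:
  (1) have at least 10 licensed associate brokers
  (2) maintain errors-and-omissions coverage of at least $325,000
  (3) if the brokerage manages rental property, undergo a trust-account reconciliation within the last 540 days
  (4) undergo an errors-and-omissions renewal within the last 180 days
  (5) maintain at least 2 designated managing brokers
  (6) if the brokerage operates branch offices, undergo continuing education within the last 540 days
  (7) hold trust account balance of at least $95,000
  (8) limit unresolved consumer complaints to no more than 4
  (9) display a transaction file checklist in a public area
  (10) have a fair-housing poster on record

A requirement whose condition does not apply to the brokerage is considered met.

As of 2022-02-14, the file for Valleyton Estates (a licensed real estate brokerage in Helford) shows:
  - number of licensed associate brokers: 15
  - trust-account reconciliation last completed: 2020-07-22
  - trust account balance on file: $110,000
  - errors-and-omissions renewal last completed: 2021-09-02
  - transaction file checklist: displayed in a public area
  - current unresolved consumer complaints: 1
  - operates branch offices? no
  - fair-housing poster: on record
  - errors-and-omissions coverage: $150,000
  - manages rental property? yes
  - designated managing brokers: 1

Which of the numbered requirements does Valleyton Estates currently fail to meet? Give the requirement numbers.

2, 3, 5

1. licensed associate brokers 15 ≥ 10 → met
2. errors-and-omissions coverage $150,000 < $325,000 → not met
3. condition 'manages rental property' holds; trust-account reconciliation 572 days ago vs limit 540 → not met
4. errors-and-omissions renewal 165 days ago vs limit 180 → met
5. designated managing brokers 1 < 2 → not met
6. condition 'operates branch offices' does not hold → requirement n/a → met
7. trust account balance $110,000 ≥ $95,000 → met
8. unresolved consumer complaints 1 ≤ 4 → met
9. transaction file checklist present → met
10. fair-housing poster present → met
Not met: 2, 3, 5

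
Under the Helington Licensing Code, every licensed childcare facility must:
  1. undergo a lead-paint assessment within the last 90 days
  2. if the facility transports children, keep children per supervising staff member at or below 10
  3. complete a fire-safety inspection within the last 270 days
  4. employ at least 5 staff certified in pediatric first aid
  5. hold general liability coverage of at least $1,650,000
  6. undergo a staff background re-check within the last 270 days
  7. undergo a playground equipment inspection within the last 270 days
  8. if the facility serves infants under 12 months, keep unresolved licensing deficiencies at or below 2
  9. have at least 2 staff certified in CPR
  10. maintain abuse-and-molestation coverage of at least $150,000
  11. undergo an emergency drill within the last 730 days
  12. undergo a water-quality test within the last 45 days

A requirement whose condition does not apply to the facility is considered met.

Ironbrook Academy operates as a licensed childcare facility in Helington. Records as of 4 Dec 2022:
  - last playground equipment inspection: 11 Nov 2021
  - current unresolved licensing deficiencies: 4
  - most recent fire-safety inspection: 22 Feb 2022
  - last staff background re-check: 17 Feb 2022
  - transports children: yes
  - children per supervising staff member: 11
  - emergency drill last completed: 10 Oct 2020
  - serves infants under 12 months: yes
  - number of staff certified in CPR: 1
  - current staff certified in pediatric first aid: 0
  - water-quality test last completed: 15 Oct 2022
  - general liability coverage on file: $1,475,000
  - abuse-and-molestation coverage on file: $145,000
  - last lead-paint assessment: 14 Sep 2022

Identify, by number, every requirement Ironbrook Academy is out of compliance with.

1. lead-paint assessment 81 days ago vs limit 90 → met
2. condition 'transports children' holds; children per supervising staff member 11 > 10 → not met
3. fire-safety inspection 285 days ago vs limit 270 → not met
4. staff certified in pediatric first aid 0 < 5 → not met
5. general liability coverage $1,475,000 < $1,650,000 → not met
6. staff background re-check 290 days ago vs limit 270 → not met
7. playground equipment inspection 388 days ago vs limit 270 → not met
8. condition 'serves infants under 12 months' holds; unresolved licensing deficiencies 4 > 2 → not met
9. staff certified in CPR 1 < 2 → not met
10. abuse-and-molestation coverage $145,000 < $150,000 → not met
11. emergency drill 785 days ago vs limit 730 → not met
12. water-quality test 50 days ago vs limit 45 → not met
Not met: 2, 3, 4, 5, 6, 7, 8, 9, 10, 11, 12

2, 3, 4, 5, 6, 7, 8, 9, 10, 11, 12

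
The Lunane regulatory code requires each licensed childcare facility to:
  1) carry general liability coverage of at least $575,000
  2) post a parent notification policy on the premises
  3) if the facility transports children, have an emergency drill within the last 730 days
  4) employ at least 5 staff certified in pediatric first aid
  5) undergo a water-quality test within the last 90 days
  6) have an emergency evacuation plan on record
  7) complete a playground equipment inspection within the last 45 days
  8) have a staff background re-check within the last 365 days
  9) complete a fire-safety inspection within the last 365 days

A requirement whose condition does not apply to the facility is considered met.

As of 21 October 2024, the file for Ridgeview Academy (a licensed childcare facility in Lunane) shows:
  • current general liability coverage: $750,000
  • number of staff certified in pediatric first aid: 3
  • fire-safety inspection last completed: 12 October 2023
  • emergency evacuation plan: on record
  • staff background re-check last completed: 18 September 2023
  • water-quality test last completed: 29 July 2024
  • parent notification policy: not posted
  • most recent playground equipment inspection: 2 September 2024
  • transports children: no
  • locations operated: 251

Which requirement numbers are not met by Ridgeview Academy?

1. general liability coverage $750,000 ≥ $575,000 → met
2. parent notification policy absent → not met
3. condition 'transports children' does not hold → requirement n/a → met
4. staff certified in pediatric first aid 3 < 5 → not met
5. water-quality test 84 days ago vs limit 90 → met
6. emergency evacuation plan present → met
7. playground equipment inspection 49 days ago vs limit 45 → not met
8. staff background re-check 399 days ago vs limit 365 → not met
9. fire-safety inspection 375 days ago vs limit 365 → not met
Not met: 2, 4, 7, 8, 9

2, 4, 7, 8, 9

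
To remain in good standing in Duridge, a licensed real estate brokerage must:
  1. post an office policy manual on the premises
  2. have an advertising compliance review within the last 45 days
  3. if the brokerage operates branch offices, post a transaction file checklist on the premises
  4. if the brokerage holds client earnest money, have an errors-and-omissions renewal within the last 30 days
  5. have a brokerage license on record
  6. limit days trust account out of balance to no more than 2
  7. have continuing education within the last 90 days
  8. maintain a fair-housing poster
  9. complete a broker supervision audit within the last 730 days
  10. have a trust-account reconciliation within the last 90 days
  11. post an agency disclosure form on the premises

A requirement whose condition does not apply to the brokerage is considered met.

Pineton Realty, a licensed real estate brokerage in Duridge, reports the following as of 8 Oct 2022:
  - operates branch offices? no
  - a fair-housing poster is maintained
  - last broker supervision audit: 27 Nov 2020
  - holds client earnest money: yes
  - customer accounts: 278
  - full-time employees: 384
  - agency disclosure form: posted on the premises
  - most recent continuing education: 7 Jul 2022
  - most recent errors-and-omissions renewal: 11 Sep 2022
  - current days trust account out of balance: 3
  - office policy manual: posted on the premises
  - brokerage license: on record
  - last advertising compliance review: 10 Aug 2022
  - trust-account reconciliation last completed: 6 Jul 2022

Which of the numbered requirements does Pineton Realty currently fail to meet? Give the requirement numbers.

2, 6, 7, 10

1. office policy manual present → met
2. advertising compliance review 59 days ago vs limit 45 → not met
3. condition 'operates branch offices' does not hold → requirement n/a → met
4. condition 'holds client earnest money' holds; errors-and-omissions renewal 27 days ago vs limit 30 → met
5. brokerage license present → met
6. days trust account out of balance 3 > 2 → not met
7. continuing education 93 days ago vs limit 90 → not met
8. fair-housing poster present → met
9. broker supervision audit 680 days ago vs limit 730 → met
10. trust-account reconciliation 94 days ago vs limit 90 → not met
11. agency disclosure form present → met
Not met: 2, 6, 7, 10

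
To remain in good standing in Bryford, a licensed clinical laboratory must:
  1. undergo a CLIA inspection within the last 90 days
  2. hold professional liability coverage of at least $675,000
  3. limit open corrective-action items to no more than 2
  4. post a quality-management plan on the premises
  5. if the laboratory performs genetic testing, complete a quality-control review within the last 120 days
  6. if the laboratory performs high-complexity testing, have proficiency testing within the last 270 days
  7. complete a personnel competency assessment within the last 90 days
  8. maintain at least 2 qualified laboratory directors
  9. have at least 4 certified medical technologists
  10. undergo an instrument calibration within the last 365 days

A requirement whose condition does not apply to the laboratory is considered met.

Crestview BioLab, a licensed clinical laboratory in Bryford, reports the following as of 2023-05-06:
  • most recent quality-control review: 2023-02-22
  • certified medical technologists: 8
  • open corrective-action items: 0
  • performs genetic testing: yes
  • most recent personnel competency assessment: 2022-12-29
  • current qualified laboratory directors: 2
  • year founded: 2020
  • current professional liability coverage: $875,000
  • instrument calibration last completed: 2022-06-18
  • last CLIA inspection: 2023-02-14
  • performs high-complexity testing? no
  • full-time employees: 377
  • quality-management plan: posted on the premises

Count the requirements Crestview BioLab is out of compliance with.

1. CLIA inspection 81 days ago vs limit 90 → met
2. professional liability coverage $875,000 ≥ $675,000 → met
3. open corrective-action items 0 ≤ 2 → met
4. quality-management plan present → met
5. condition 'performs genetic testing' holds; quality-control review 73 days ago vs limit 120 → met
6. condition 'performs high-complexity testing' does not hold → requirement n/a → met
7. personnel competency assessment 128 days ago vs limit 90 → not met
8. qualified laboratory directors 2 ≥ 2 → met
9. certified medical technologists 8 ≥ 4 → met
10. instrument calibration 322 days ago vs limit 365 → met
Not met: 1 of 10

1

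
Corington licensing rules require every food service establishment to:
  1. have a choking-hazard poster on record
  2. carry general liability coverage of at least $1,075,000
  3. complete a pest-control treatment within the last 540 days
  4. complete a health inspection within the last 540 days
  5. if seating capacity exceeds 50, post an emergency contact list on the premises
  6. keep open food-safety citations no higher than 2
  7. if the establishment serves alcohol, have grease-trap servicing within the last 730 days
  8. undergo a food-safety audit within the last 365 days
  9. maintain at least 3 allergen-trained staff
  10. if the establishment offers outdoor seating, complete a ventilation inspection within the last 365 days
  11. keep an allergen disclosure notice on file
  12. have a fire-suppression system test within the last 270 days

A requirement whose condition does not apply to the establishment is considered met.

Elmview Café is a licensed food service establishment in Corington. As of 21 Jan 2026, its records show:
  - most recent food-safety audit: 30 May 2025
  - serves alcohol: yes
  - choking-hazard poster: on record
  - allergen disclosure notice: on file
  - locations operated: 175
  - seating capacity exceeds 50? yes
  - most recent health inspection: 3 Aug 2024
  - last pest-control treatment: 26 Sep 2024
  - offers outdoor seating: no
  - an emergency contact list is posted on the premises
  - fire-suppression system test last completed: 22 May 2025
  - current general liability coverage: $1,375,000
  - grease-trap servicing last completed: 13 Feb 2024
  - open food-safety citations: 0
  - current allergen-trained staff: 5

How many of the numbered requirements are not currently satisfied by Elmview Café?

1. choking-hazard poster present → met
2. general liability coverage $1,375,000 ≥ $1,075,000 → met
3. pest-control treatment 482 days ago vs limit 540 → met
4. health inspection 536 days ago vs limit 540 → met
5. condition 'seating capacity exceeds 50' holds; emergency contact list present → met
6. open food-safety citations 0 ≤ 2 → met
7. condition 'serves alcohol' holds; grease-trap servicing 708 days ago vs limit 730 → met
8. food-safety audit 236 days ago vs limit 365 → met
9. allergen-trained staff 5 ≥ 3 → met
10. condition 'offers outdoor seating' does not hold → requirement n/a → met
11. allergen disclosure notice present → met
12. fire-suppression system test 244 days ago vs limit 270 → met
Not met: 0 of 12

0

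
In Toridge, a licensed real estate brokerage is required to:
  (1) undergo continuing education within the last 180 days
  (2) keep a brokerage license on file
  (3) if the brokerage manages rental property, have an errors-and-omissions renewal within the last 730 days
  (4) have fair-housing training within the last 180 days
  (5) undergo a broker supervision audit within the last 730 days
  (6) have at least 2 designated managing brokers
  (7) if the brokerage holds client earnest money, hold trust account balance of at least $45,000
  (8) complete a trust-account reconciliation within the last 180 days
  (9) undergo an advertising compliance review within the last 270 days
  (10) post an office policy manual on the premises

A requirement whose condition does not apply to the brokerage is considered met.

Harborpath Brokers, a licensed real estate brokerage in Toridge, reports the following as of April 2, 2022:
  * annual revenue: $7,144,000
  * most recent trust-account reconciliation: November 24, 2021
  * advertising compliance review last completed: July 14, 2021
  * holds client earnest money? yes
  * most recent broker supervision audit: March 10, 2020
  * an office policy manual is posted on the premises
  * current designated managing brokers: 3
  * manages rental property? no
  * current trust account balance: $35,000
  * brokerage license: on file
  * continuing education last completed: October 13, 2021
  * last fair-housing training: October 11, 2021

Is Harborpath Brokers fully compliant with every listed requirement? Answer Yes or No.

1. continuing education 171 days ago vs limit 180 → met
2. brokerage license present → met
3. condition 'manages rental property' does not hold → requirement n/a → met
4. fair-housing training 173 days ago vs limit 180 → met
5. broker supervision audit 753 days ago vs limit 730 → not met
6. designated managing brokers 3 ≥ 2 → met
7. condition 'holds client earnest money' holds; trust account balance $35,000 < $45,000 → not met
8. trust-account reconciliation 129 days ago vs limit 180 → met
9. advertising compliance review 262 days ago vs limit 270 → met
10. office policy manual present → met
Not met: 5, 7

No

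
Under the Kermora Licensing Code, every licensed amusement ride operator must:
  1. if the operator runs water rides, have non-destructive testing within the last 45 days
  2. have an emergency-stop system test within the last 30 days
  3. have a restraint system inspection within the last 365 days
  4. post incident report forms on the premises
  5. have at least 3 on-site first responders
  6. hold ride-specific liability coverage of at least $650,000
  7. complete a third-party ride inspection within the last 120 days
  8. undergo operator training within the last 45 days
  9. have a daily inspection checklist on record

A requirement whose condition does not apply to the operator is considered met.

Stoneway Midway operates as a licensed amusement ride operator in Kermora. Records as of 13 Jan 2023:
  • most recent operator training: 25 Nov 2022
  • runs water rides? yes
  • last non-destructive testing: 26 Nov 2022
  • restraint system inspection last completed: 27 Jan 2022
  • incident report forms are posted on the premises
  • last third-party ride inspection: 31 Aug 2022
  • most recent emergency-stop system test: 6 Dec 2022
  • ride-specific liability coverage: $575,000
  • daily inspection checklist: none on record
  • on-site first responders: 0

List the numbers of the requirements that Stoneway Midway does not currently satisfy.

1. condition 'runs water rides' holds; non-destructive testing 48 days ago vs limit 45 → not met
2. emergency-stop system test 38 days ago vs limit 30 → not met
3. restraint system inspection 351 days ago vs limit 365 → met
4. incident report forms present → met
5. on-site first responders 0 < 3 → not met
6. ride-specific liability coverage $575,000 < $650,000 → not met
7. third-party ride inspection 135 days ago vs limit 120 → not met
8. operator training 49 days ago vs limit 45 → not met
9. daily inspection checklist absent → not met
Not met: 1, 2, 5, 6, 7, 8, 9

1, 2, 5, 6, 7, 8, 9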